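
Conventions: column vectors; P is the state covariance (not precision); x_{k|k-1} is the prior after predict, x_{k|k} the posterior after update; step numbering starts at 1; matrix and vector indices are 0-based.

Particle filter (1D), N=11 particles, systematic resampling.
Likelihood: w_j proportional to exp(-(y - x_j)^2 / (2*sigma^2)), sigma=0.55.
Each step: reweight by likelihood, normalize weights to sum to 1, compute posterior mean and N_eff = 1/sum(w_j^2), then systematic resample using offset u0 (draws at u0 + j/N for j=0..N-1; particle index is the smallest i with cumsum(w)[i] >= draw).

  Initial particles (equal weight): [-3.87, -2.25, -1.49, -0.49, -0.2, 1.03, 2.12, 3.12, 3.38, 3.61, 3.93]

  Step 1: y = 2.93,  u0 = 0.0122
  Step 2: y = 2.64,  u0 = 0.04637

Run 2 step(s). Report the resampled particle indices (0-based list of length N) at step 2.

step 1: w=[0.0000, 0.0000, 0.0000, 0.0000, 0.0000, 0.0010, 0.1273, 0.3548, 0.2695, 0.1754, 0.0721]  mean=3.2051  Neff=3.9898  idx=[6, 6, 7, 7, 7, 7, 8, 8, 8, 9, 9]
step 2: w=[0.1132, 0.1132, 0.1210, 0.1210, 0.1210, 0.1210, 0.0716, 0.0716, 0.0716, 0.0374, 0.0374]  mean=2.9860  Neff=9.7685  idx=[0, 1, 2, 2, 3, 4, 5, 5, 6, 8, 9]

resampled_idx = [0, 1, 2, 2, 3, 4, 5, 5, 6, 8, 9]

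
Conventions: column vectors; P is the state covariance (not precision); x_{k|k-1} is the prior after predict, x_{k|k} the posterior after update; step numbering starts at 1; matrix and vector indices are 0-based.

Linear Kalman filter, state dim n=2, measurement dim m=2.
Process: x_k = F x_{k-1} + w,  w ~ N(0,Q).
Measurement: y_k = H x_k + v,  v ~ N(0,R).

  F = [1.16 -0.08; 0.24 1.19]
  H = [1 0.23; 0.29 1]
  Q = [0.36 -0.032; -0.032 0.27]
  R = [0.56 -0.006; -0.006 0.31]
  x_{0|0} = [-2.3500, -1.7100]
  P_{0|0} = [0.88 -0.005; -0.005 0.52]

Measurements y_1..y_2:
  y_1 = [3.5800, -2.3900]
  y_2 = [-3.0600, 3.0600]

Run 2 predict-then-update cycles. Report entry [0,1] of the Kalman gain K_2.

step 1: x^-=[-2.5892, -2.5989]  P^-=[1.5484 0.1567; 0.1567 1.0542]  S=[2.2362 0.8526; 0.8526 1.5853]  K=[0.7080 0.0013; -0.1082 0.7518]  nu=[6.7669, 0.9598]  x^+=[2.2033, -2.6093]  P^+=[0.4258 -0.1273; -0.1273 0.2706]
step 2: x^-=[2.7646, -2.5762]  P^-=[0.9583 -0.1125; -0.1125 0.6050]  S=[1.4985 0.2910; 0.2910 0.9304]  K=[0.6257 -0.0180; -0.1083 0.6491]  nu=[-5.2320, 4.8345]  x^+=[-0.5961, 1.1286]  P^+=[0.3779 -0.1189; -0.1189 0.2364]

K[0,1] = -0.0180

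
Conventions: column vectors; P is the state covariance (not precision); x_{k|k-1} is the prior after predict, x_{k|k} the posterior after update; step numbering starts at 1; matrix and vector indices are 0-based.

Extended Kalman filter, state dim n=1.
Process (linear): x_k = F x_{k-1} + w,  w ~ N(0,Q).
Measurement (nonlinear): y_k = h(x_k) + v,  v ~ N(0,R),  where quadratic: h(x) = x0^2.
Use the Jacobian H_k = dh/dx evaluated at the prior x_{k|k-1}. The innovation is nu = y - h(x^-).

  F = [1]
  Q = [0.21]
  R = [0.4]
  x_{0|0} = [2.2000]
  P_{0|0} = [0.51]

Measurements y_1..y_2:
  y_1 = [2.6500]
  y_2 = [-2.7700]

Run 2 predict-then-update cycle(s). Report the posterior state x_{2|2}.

x_post = [0.2652]

step 1: x^-=[2.2000]  P^-=[0.7200]  H_jac=[4.4000]  S=[14.3392]  K=[0.2209]  nu=[-2.1900]  x^+=[1.7162]  P^+=[0.0201]
step 2: x^-=[1.7162]  P^-=[0.2301]  H_jac=[3.4323]  S=[3.1106]  K=[0.2539]  nu=[-5.7152]  x^+=[0.2652]  P^+=[0.0296]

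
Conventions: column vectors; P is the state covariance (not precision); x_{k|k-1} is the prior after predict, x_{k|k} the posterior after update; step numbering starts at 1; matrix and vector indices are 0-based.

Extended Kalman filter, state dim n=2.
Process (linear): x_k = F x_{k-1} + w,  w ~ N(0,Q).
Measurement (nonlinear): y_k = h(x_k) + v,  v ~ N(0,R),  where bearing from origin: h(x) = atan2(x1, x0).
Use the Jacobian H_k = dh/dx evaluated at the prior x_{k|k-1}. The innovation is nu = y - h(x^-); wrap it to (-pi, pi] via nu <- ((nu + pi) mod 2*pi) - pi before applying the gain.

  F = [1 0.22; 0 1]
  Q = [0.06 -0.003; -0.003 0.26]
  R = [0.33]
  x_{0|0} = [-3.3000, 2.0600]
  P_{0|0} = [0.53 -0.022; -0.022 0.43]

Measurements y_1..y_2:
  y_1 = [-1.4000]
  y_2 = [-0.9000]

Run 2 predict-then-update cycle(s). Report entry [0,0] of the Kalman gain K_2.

step 1: x^-=[-2.8468, 2.0600]  P^-=[0.6011 0.0696; 0.0696 0.6900]  H_jac=[-0.1668 -0.2305]  S=[0.3888]  K=[-0.2992; -0.4391]  nu=[2.3680]  x^+=[-3.5554, 1.0203]  P^+=[0.5663 0.0185; 0.0185 0.6151]
step 2: x^-=[-3.3309, 1.0203]  P^-=[0.6642 0.1508; 0.1508 0.8751]  H_jac=[-0.0841 -0.2745]  S=[0.4076]  K=[-0.2386; -0.6204]  nu=[2.5388]  x^+=[-3.9367, -0.5547]  P^+=[0.6410 0.0905; 0.0905 0.7182]

K[0,0] = -0.2386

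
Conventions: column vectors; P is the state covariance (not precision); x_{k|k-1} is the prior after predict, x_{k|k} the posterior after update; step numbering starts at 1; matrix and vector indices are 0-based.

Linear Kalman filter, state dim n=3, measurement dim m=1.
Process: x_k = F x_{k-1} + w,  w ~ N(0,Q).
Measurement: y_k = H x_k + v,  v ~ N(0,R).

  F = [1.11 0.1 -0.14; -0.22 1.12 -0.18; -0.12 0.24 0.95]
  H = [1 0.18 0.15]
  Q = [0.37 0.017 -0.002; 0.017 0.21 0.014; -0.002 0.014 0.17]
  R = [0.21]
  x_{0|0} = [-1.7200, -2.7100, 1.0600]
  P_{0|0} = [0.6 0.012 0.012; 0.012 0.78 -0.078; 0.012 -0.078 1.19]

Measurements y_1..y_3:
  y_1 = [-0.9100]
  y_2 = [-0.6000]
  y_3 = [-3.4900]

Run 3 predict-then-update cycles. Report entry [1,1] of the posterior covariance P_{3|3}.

P_post[1,1] = 2.3566

step 1: x^-=[-2.3286, -2.8476, 0.5630]  P^-=[1.1415 0.0141 -0.2104; 0.0141 1.2825 -0.0481; -0.2104 -0.0481 1.2585]  S=[1.3607]  K=[0.8176; 0.1747; -0.0222]  nu=[1.8467]  x^+=[-0.8188, -2.5250, 0.5220]  P^+=[0.2320 -0.1803 -0.1856; -0.1803 1.2410 -0.0428; -0.1856 -0.0428 1.2579]
step 2: x^-=[-1.2344, -2.7418, -0.0119]  P^-=[0.7118 -0.0502 -0.4178; -0.0502 1.9101 0.1634; -0.4178 0.1634 1.4132]  S=[0.8809]  K=[0.7266; 0.3611; -0.2002]  nu=[1.1297]  x^+=[-0.4135, -2.3338, -0.2381]  P^+=[0.2467 -0.2814 -0.2896; -0.2814 1.7952 0.2271; -0.2896 0.2271 1.3779]
step 3: x^-=[-0.6591, -2.4801, -0.7367]  P^-=[0.7401 -0.1418 -0.5429; -0.1418 2.5426 0.6062; -0.5429 0.6062 1.7063]  S=[0.8897]  K=[0.7116; 0.4572; -0.1999]  nu=[-2.2740]  x^+=[-2.2774, -3.5198, -0.2820]  P^+=[0.2895 -0.4313 -0.4164; -0.4313 2.3566 0.6876; -0.4164 0.6876 1.6708]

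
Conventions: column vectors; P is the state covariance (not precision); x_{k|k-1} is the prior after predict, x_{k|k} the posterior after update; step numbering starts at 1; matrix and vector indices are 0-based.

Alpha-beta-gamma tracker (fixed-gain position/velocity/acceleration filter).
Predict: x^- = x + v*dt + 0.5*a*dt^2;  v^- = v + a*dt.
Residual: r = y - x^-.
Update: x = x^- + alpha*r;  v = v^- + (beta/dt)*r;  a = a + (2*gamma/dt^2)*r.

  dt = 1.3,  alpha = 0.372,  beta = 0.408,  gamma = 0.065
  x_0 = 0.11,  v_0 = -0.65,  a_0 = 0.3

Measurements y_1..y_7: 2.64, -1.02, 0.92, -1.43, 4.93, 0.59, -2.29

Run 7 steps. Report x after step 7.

step 1: x_pred=-0.4815  r=3.1215  x^+=0.6797  v^+=0.7197  a^+=0.5401
step 2: x_pred=2.0717  r=-3.0917  x^+=0.9216  v^+=0.4515  a^+=0.3023
step 3: x_pred=1.7640  r=-0.8440  x^+=1.4500  v^+=0.5796  a^+=0.2374
step 4: x_pred=2.4041  r=-3.8341  x^+=0.9778  v^+=-0.3151  a^+=-0.0576
step 5: x_pred=0.5195  r=4.4105  x^+=2.1602  v^+=0.9943  a^+=0.2817
step 6: x_pred=3.6908  r=-3.1008  x^+=2.5373  v^+=0.3873  a^+=0.0432
step 7: x_pred=3.0773  r=-5.3673  x^+=1.0807  v^+=-1.2411  a^+=-0.3697

x_post = 1.0807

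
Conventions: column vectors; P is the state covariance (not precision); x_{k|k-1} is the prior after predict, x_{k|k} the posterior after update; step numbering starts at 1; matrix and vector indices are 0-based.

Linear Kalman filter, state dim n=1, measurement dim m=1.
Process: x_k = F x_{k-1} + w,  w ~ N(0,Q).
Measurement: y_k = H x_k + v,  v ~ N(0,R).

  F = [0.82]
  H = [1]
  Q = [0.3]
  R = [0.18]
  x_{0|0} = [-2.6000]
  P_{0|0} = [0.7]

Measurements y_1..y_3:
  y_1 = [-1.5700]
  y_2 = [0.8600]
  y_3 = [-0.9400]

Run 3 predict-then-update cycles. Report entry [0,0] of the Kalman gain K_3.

step 1: x^-=[-2.1320]  P^-=[0.7707]  S=[0.9507]  K=[0.8107]  nu=[0.5620]  x^+=[-1.6764]  P^+=[0.1459]
step 2: x^-=[-1.3747]  P^-=[0.3981]  S=[0.5781]  K=[0.6886]  nu=[2.2347]  x^+=[0.1642]  P^+=[0.1240]
step 3: x^-=[0.1347]  P^-=[0.3833]  S=[0.5633]  K=[0.6805]  nu=[-1.0747]  x^+=[-0.5966]  P^+=[0.1225]

K[0,0] = 0.6805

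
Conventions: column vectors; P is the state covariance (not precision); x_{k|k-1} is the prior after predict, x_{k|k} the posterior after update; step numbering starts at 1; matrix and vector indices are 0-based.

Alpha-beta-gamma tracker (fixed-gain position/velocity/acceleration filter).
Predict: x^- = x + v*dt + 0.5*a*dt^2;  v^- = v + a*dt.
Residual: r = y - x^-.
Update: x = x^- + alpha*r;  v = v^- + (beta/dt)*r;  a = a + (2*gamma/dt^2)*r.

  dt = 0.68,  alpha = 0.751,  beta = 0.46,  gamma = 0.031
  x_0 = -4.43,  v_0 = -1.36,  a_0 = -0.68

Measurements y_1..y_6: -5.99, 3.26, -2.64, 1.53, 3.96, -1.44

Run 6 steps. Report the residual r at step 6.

resid = -7.2149

step 1: x_pred=-5.5120  r=-0.4780  x^+=-5.8710  v^+=-2.1457  a^+=-0.7441
step 2: x_pred=-7.5021  r=10.7621  x^+=0.5802  v^+=4.6285  a^+=0.6989
step 3: x_pred=3.8892  r=-6.5292  x^+=-1.0142  v^+=0.6870  a^+=-0.1765
step 4: x_pred=-0.5879  r=2.1179  x^+=1.0026  v^+=1.9996  a^+=0.1074
step 5: x_pred=2.3872  r=1.5728  x^+=3.5684  v^+=3.1366  a^+=0.3183
step 6: x_pred=5.7749  r=-7.2149  x^+=0.3565  v^+=-1.5276  a^+=-0.6491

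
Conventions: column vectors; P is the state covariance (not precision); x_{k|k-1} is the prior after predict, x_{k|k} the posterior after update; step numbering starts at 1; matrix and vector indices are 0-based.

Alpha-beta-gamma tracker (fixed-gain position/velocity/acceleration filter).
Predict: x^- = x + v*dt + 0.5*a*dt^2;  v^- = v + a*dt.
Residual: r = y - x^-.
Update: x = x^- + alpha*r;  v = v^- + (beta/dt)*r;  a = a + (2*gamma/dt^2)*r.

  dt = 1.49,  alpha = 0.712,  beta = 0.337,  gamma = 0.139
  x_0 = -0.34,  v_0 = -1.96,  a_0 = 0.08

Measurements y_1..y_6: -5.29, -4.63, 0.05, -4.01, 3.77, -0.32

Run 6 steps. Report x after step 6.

step 1: x_pred=-3.1716  r=-2.1184  x^+=-4.6799  v^+=-2.3199  a^+=-0.1853
step 2: x_pred=-8.3422  r=3.7122  x^+=-5.6991  v^+=-1.7564  a^+=0.2796
step 3: x_pred=-8.0058  r=8.0558  x^+=-2.2701  v^+=0.4822  a^+=1.2883
step 4: x_pred=-0.1214  r=-3.8886  x^+=-2.8901  v^+=1.5223  a^+=0.8014
step 5: x_pred=0.2678  r=3.5022  x^+=2.7614  v^+=3.5085  a^+=1.2399
step 6: x_pred=9.3655  r=-9.6855  x^+=2.4694  v^+=3.1654  a^+=0.0271

x_post = 2.4694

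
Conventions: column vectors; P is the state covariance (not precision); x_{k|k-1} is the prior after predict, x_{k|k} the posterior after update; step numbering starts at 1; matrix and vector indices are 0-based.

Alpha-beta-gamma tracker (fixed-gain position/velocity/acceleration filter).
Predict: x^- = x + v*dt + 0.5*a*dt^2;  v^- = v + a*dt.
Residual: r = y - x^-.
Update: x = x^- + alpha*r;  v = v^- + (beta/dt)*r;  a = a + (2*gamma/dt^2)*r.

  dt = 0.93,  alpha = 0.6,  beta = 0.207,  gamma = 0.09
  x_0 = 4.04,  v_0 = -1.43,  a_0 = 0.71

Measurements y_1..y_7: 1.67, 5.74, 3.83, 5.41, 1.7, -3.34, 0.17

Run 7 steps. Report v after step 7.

step 1: x_pred=3.0171  r=-1.3471  x^+=2.2089  v^+=-1.0695  a^+=0.4296
step 2: x_pred=1.4000  r=4.3400  x^+=4.0040  v^+=0.2960  a^+=1.3329
step 3: x_pred=4.8557  r=-1.0257  x^+=4.2403  v^+=1.3073  a^+=1.1194
step 4: x_pred=5.9401  r=-0.5301  x^+=5.6221  v^+=2.2303  a^+=1.0091
step 5: x_pred=8.1326  r=-6.4326  x^+=4.2731  v^+=1.7370  a^+=-0.3297
step 6: x_pred=5.7459  r=-9.0859  x^+=0.2944  v^+=-0.5919  a^+=-2.2206
step 7: x_pred=-1.2164  r=1.3864  x^+=-0.3846  v^+=-2.3485  a^+=-1.9321

v_post = -2.3485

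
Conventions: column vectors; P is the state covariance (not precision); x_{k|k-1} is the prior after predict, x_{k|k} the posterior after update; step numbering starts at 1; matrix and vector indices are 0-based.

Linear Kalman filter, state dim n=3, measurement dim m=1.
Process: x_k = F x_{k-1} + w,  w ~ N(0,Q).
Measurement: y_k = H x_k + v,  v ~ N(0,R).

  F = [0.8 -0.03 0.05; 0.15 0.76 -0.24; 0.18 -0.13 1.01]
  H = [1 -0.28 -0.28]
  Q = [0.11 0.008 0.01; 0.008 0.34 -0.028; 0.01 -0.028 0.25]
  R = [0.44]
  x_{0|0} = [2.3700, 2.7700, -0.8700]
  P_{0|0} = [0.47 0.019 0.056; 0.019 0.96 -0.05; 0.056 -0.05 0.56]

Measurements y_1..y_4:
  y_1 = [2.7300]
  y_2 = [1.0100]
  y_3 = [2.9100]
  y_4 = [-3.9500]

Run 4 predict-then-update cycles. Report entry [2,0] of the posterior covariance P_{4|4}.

step 1: x^-=[1.7694, 2.6695, -0.8122]  P^-=[0.4168 0.0347 0.1552; 0.0347 0.9559 -0.2775; 0.1552 -0.2775 0.8853]  S=[0.8513]  K=[0.4271; -0.1824; -0.0176]  nu=[1.4806]  x^+=[2.4018, 2.3994, -0.8382]  P^+=[0.2615 0.1010 0.1616; 0.1010 0.9275 -0.2803; 0.1616 -0.2803 0.8850]
step 2: x^-=[1.8076, 2.3850, -0.7262]  P^-=[0.2893 0.0261 0.2273; 0.0261 1.0462 -0.5217; 0.2273 -0.5217 1.3046]  S=[0.6900]  K=[0.3165; -0.1751; 0.0116]  nu=[-0.3331]  x^+=[1.7021, 2.4434, -0.7301]  P^+=[0.2202 0.0643 0.2247; 0.0643 1.0251 -0.5202; 0.2247 -0.5202 1.3045]
step 3: x^-=[1.2519, 2.2875, -0.7486]  P^-=[0.2716 -0.0308 0.3073; -0.0308 1.2005 -0.8232; 0.3073 -0.8232 1.8205]  S=[0.6645]  K=[0.2922; -0.2053; 0.0422]  nu=[2.0890]  x^+=[1.8622, 1.8587, -0.6604]  P^+=[0.2148 0.0091 0.2991; 0.0091 1.1725 -0.8175; 0.2991 -0.8175 1.8193]
step 4: x^-=[1.4010, 1.8505, -0.5735]  P^-=[0.2790 -0.1014 0.4108; -0.1014 1.4056 -1.1986; 0.4108 -1.1986 2.4557]  S=[0.6606]  K=[0.2913; -0.2413; 0.0891]  nu=[-4.9934]  x^+=[-0.0535, 3.0554, -1.0184]  P^+=[0.2230 -0.0550 0.3937; -0.0550 1.3671 -1.1844; 0.3937 -1.1844 2.4504]

P_post[2,0] = 0.3937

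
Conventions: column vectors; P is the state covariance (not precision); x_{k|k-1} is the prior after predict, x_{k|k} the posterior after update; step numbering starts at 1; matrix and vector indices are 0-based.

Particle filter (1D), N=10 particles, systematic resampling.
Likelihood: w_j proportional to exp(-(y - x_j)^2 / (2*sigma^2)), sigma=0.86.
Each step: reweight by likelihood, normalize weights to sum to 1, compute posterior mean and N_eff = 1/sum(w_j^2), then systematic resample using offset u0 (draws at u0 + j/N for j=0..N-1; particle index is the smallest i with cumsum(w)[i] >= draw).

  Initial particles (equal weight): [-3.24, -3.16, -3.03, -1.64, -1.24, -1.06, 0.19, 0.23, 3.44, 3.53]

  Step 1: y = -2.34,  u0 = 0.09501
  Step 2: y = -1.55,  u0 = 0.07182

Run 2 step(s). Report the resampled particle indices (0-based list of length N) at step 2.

resampled_idx = [2, 4, 5, 5, 6, 6, 7, 7, 8, 8]

step 1: w=[0.1675, 0.1839, 0.2100, 0.2080, 0.1278, 0.0957, 0.0038, 0.0033, 0.0000, 0.0000]  mean=-2.3595  Neff=5.7231  idx=[0, 1, 1, 2, 2, 3, 3, 4, 4, 6]
step 2: w=[0.0294, 0.0351, 0.0351, 0.0461, 0.0461, 0.2014, 0.2014, 0.1897, 0.1897, 0.0261]  mean=-1.7221  Neff=6.1981  idx=[2, 4, 5, 5, 6, 6, 7, 7, 8, 8]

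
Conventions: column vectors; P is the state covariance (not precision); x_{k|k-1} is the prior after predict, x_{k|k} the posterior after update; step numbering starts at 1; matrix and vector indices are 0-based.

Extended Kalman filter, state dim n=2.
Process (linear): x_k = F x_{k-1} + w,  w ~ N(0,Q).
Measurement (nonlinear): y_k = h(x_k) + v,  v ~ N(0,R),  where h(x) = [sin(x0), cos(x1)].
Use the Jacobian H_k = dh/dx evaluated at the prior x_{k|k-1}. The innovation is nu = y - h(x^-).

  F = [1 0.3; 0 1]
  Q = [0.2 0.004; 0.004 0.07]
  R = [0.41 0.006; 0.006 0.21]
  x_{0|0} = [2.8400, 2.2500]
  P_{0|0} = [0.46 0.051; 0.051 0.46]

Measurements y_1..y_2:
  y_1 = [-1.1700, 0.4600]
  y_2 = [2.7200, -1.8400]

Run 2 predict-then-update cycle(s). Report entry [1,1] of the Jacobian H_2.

step 1: x^-=[3.5150, 2.2500]  P^-=[0.7320 0.1930; 0.1930 0.5300]  H_jac=[-0.9311 0.0000; 0.0000 -0.7781]  S=[1.0446 0.1458; 0.1458 0.5309]  K=[-0.6374 -0.1078; -0.0661 -0.7586]  nu=[-0.8052, 1.0882]  x^+=[3.9110, 1.4777]  P^+=[0.2814 0.0340; 0.0340 0.2053]
step 2: x^-=[4.3543, 1.4777]  P^-=[0.5203 0.0996; 0.0996 0.2753]  H_jac=[-0.3505 0.0000; 0.0000 -0.9957]  S=[0.4739 0.0408; 0.0408 0.4829]  K=[-0.3698 -0.1741; -0.0250 -0.5655]  nu=[3.6566, -1.9330]  x^+=[3.3386, 2.4792]  P^+=[0.4356 0.0390; 0.0390 0.1194]

H_jac[1,1] = -0.9957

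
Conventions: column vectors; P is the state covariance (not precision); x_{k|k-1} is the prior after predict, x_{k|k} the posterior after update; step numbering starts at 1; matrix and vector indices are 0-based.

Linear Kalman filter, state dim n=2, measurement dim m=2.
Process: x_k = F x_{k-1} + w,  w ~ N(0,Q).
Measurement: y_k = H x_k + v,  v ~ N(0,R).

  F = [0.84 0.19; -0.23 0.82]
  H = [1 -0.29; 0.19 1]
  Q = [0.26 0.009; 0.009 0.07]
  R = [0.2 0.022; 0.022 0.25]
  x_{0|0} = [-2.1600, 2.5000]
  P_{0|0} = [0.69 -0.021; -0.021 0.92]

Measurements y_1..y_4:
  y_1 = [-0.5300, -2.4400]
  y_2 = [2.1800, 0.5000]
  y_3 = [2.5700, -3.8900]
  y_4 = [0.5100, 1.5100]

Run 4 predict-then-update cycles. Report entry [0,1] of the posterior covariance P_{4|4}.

P_post[0,1] = 0.0130

step 1: x^-=[-1.3394, 2.5468]  P^-=[0.7734 0.0055; 0.0055 0.7330]  S=[1.0318 -0.0385; -0.0385 1.0130]  K=[0.7546 0.1791; -0.1739 0.7180]  nu=[1.5480, -4.7323]  x^+=[-1.0188, -1.1204]  P^+=[0.1637 0.0303; 0.0303 0.1699]
step 2: x^-=[-1.0687, -0.6844]  P^-=[0.3913 0.0234; 0.0234 0.1815]  S=[0.5930 0.0658; 0.0658 0.4545]  K=[0.6347 0.1231; -0.0963 0.4230]  nu=[3.0502, 1.3874]  x^+=[1.0383, -0.3911]  P^+=[0.1352 0.0191; 0.0191 0.1000]
step 3: x^-=[0.7978, -0.5595]  P^-=[0.3651 0.0108; 0.0108 0.1372]  S=[0.5704 0.0617; 0.0617 0.4045]  K=[0.6235 0.1029; -0.0896 0.3580]  nu=[1.6099, -3.4821]  x^+=[1.4431, -1.9503]  P^+=[0.1312 0.0145; 0.0145 0.0848]
step 4: x^-=[0.8417, -1.9312]  P^-=[0.3602 0.0062; 0.0062 0.1285]  S=[0.5674 0.0591; 0.0591 0.3938]  K=[0.6217 0.0964; -0.0903 0.3427]  nu=[-0.8917, 3.2813]  x^+=[0.6035, -0.7260]  P^+=[0.1302 0.0130; 0.0130 0.0812]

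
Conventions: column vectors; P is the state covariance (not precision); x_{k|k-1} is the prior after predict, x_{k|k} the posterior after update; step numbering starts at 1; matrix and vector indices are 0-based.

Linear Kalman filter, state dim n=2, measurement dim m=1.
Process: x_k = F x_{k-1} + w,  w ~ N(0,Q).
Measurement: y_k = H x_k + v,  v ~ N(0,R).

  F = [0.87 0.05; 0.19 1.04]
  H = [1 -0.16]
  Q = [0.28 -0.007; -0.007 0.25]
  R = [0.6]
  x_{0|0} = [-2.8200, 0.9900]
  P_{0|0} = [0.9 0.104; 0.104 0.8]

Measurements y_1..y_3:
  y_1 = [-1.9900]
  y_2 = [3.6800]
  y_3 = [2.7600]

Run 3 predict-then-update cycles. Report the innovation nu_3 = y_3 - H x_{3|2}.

step 1: x^-=[-2.4039, 0.4938]  P^-=[0.9723 0.2785; 0.2785 1.1889]  S=[1.5136]  K=[0.6129; 0.0583]  nu=[0.4929]  x^+=[-2.1018, 0.5225]  P^+=[0.4037 0.2244; 0.2244 1.1837]
step 2: x^-=[-1.8024, 0.1441]  P^-=[0.6080 0.3264; 0.3264 1.6336]  S=[1.1454]  K=[0.4852; 0.0568]  nu=[5.5055]  x^+=[0.8690, 0.4568]  P^+=[0.3383 0.2949; 0.2949 1.6299]
step 3: x^-=[0.7789, 0.6402]  P^-=[0.5658 0.4033; 0.4033 2.1416]  S=[1.0916]  K=[0.4592; 0.0555]  nu=[2.0835]  x^+=[1.7357, 0.7559]  P^+=[0.3356 0.3754; 0.3754 2.1382]

innov = [2.0835]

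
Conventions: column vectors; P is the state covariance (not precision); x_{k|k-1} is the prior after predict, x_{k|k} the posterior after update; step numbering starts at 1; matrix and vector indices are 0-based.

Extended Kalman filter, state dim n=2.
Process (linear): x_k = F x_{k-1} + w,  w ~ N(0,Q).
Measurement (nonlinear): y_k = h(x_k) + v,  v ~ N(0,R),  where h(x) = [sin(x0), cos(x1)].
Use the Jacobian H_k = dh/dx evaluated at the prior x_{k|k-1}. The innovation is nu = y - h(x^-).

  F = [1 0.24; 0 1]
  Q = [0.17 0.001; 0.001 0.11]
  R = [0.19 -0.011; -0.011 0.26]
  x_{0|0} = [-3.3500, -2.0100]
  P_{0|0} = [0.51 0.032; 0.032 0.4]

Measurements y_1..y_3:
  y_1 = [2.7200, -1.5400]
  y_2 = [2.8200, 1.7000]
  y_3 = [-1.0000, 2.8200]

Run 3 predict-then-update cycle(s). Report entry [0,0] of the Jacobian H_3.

H_jac[0,0] = -0.0256

step 1: x^-=[-3.8324, -2.0100]  P^-=[0.7184 0.1290; 0.1290 0.5100]  H_jac=[-0.7707 0.0000; 0.0000 0.9051]  S=[0.6167 -0.1010; -0.1010 0.6778]  K=[-0.8913 0.0395; -0.0509 0.6734]  nu=[2.0828, -1.1148]  x^+=[-5.7328, -2.8668]  P^+=[0.2203 0.0222; 0.0222 0.1941]
step 2: x^-=[-6.4209, -2.8668]  P^-=[0.4121 0.0697; 0.0697 0.3041]  H_jac=[0.9905 0.0000; 0.0000 0.2713]  S=[0.5943 0.0077; 0.0077 0.2824]  K=[0.6862 0.0482; 0.1125 0.2891]  nu=[2.9572, 2.6625]  x^+=[-4.2633, -1.7646]  P^+=[0.1311 0.0184; 0.0184 0.2725]
step 3: x^-=[-4.6868, -1.7646]  P^-=[0.3256 0.0848; 0.0848 0.3825]  H_jac=[-0.0256 0.0000; 0.0000 0.9813]  S=[0.1902 -0.0131; -0.0131 0.6283]  K=[-0.0347 0.1316; 0.0299 0.5980]  nu=[-1.9997, 3.0126]  x^+=[-4.2208, -0.0229]  P^+=[0.3144 0.0353; 0.0353 0.1581]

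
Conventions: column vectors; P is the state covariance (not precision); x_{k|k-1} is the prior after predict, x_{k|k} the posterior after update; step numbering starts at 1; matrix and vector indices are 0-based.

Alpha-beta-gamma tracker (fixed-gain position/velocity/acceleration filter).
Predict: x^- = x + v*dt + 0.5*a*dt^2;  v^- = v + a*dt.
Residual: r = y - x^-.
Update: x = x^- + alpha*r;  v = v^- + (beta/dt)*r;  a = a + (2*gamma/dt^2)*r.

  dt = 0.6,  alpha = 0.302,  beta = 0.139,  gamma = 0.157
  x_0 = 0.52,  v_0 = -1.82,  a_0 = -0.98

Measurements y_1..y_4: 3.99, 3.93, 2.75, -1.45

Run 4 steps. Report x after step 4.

x_post = 4.5866

step 1: x_pred=-0.7484  r=4.7384  x^+=0.6826  v^+=-1.3103  a^+=3.1529
step 2: x_pred=0.4640  r=3.4660  x^+=1.5107  v^+=1.3845  a^+=6.1761
step 3: x_pred=3.4531  r=-0.7031  x^+=3.2407  v^+=4.9272  a^+=5.5629
step 4: x_pred=7.1984  r=-8.6484  x^+=4.5866  v^+=6.2614  a^+=-1.9805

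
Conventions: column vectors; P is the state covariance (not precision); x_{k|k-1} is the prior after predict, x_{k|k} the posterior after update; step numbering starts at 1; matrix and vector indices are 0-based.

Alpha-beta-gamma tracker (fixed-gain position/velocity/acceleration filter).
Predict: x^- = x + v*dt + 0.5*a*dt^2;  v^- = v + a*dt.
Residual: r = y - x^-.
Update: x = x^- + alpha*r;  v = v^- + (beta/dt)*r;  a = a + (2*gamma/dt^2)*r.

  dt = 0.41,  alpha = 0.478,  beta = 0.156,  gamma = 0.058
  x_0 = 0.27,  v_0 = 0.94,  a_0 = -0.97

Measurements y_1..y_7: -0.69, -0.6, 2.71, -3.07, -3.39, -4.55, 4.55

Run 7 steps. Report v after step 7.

v_post = -1.7885

step 1: x_pred=0.5739  r=-1.2639  x^+=-0.0303  v^+=0.0614  a^+=-1.8422
step 2: x_pred=-0.1599  r=-0.4401  x^+=-0.3703  v^+=-0.8613  a^+=-2.1458
step 3: x_pred=-0.9038  r=3.6138  x^+=0.8236  v^+=-0.3661  a^+=0.3479
step 4: x_pred=0.7027  r=-3.7727  x^+=-1.1006  v^+=-1.6590  a^+=-2.2555
step 5: x_pred=-1.9704  r=-1.4196  x^+=-2.6490  v^+=-3.1239  a^+=-3.2352
step 6: x_pred=-4.2017  r=-0.3483  x^+=-4.3682  v^+=-4.5828  a^+=-3.4755
step 7: x_pred=-6.5393  r=11.0893  x^+=-1.2386  v^+=-1.7885  a^+=4.1768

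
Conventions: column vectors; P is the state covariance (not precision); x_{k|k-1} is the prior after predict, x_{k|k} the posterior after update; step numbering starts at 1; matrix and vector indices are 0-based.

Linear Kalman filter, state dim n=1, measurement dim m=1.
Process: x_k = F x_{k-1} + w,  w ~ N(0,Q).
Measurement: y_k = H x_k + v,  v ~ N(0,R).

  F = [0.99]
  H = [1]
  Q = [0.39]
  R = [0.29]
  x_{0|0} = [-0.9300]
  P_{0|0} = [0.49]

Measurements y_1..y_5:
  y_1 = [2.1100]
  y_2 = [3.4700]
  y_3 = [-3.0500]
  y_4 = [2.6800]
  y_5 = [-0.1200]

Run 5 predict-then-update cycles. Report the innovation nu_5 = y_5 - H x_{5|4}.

step 1: x^-=[-0.9207]  P^-=[0.8702]  S=[1.1602]  K=[0.7501]  nu=[3.0307]  x^+=[1.3525]  P^+=[0.2175]
step 2: x^-=[1.3390]  P^-=[0.6032]  S=[0.8932]  K=[0.6753]  nu=[2.1310]  x^+=[2.7781]  P^+=[0.1958]
step 3: x^-=[2.7503]  P^-=[0.5819]  S=[0.8719]  K=[0.6674]  nu=[-5.8003]  x^+=[-1.1209]  P^+=[0.1935]
step 4: x^-=[-1.1097]  P^-=[0.5797]  S=[0.8697]  K=[0.6666]  nu=[3.7897]  x^+=[1.4163]  P^+=[0.1933]
step 5: x^-=[1.4022]  P^-=[0.5795]  S=[0.8695]  K=[0.6665]  nu=[-1.5222]  x^+=[0.3877]  P^+=[0.1933]

innov = [-1.5222]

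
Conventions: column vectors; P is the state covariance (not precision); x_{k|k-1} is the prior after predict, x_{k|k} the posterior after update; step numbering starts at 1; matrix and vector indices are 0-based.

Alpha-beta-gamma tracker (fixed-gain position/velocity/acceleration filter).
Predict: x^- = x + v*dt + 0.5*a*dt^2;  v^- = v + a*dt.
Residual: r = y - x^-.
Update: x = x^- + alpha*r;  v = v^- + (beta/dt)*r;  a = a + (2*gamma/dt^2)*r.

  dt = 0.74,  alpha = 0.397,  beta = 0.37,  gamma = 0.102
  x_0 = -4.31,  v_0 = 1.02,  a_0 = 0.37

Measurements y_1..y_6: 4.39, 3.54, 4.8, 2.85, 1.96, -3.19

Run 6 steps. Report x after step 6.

step 1: x_pred=-3.4539  r=7.8439  x^+=-0.3399  v^+=5.2157  a^+=3.2921
step 2: x_pred=4.4212  r=-0.8812  x^+=4.0713  v^+=7.2113  a^+=2.9639
step 3: x_pred=10.2192  r=-5.4192  x^+=8.0678  v^+=6.6950  a^+=0.9450
step 4: x_pred=13.2808  r=-10.4308  x^+=9.1398  v^+=2.1789  a^+=-2.9408
step 5: x_pred=9.9469  r=-7.9869  x^+=6.7761  v^+=-3.9908  a^+=-5.9163
step 6: x_pred=2.2030  r=-5.3930  x^+=0.0620  v^+=-11.0654  a^+=-7.9253

x_post = 0.0620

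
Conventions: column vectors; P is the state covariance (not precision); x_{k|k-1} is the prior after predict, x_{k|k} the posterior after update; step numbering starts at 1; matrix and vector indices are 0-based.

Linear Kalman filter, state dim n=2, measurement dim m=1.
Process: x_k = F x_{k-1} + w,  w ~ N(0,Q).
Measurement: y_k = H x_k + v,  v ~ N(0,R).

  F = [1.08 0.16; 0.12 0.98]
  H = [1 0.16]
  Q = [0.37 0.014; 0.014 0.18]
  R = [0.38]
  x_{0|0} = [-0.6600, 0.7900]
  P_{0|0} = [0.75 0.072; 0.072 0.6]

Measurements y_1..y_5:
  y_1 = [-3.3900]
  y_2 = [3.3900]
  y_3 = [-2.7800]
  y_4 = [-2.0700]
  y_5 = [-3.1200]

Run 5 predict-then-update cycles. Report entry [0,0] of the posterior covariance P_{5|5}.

step 1: x^-=[-0.5864, 0.6950]  P^-=[1.2850 0.2829; 0.2829 0.7840]  S=[1.7756]  K=[0.7492; 0.2299]  nu=[-2.9148]  x^+=[-2.7702, 0.0247]  P^+=[0.2884 -0.0230; -0.0230 0.6901]
step 2: x^-=[-2.9878, -0.3082]  P^-=[0.7161 0.1348; 0.1348 0.8415]  S=[1.1607]  K=[0.6355; 0.2321]  nu=[6.4271]  x^+=[1.0965, 1.1835]  P^+=[0.2473 -0.0364; -0.0364 0.7790]
step 3: x^-=[1.3736, 1.2914]  P^-=[0.6658 0.1289; 0.1289 0.9231]  S=[1.1107]  K=[0.6180; 0.2491]  nu=[-4.3603]  x^+=[-1.3211, 0.2055]  P^+=[0.2416 -0.0420; -0.0420 0.8542]
step 4: x^-=[-1.3939, 0.0428]  P^-=[0.6591 0.1340; 0.1340 0.9940]  S=[1.1074]  K=[0.6145; 0.2646]  nu=[-0.6829]  x^+=[-1.8136, -0.1378]  P^+=[0.2409 -0.0461; -0.0461 0.9165]
step 5: x^-=[-1.9808, -0.3527]  P^-=[0.6585 0.1392; 0.1392 1.0528]  S=[1.1100]  K=[0.6133; 0.2772]  nu=[-1.0828]  x^+=[-2.6449, -0.6529]  P^+=[0.2410 -0.0495; -0.0495 0.9675]

P_post[0,0] = 0.2410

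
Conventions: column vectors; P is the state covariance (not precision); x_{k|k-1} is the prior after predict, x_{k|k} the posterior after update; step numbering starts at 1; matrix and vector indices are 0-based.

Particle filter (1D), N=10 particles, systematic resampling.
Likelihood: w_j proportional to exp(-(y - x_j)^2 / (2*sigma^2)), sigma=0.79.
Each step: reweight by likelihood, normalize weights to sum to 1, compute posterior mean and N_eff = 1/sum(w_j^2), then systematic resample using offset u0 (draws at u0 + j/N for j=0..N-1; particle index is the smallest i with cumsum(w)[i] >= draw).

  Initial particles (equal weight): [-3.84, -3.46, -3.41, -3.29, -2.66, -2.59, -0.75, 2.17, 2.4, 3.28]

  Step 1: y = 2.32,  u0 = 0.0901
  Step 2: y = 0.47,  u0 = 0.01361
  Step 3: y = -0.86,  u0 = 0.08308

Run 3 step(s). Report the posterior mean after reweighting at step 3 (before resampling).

post_mean = 2.1973

step 1: w=[0.0000, 0.0000, 0.0000, 0.0000, 0.0000, 0.0000, 0.0002, 0.4000, 0.4052, 0.1946]  mean=2.4786  Neff=2.7622  idx=[7, 7, 7, 7, 8, 8, 8, 8, 9, 9]
step 2: w=[0.1643, 0.1643, 0.1643, 0.1643, 0.0842, 0.0842, 0.0842, 0.0842, 0.0030, 0.0030]  mean=2.2541  Neff=7.3324  idx=[0, 0, 1, 1, 2, 3, 3, 4, 5, 7]
step 3: w=[0.1259, 0.1259, 0.1259, 0.1259, 0.1259, 0.1259, 0.1259, 0.0395, 0.0395, 0.0395]  mean=2.1973  Neff=8.6445  idx=[0, 1, 2, 3, 3, 4, 5, 6, 7, 9]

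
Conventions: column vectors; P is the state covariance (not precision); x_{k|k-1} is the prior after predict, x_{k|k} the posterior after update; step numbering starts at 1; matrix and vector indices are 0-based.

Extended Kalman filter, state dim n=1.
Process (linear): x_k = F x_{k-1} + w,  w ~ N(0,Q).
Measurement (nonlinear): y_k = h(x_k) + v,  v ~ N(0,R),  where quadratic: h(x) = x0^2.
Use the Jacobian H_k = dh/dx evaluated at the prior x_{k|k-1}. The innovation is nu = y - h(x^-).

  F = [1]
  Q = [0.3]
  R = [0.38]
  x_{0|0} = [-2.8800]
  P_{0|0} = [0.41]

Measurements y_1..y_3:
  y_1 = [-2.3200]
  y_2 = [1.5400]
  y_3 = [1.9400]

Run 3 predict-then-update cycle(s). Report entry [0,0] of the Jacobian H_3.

step 1: x^-=[-2.8800]  P^-=[0.7100]  H_jac=[-5.7600]  S=[23.9361]  K=[-0.1709]  nu=[-10.6144]  x^+=[-1.0665]  P^+=[0.0113]
step 2: x^-=[-1.0665]  P^-=[0.3113]  H_jac=[-2.1330]  S=[1.7961]  K=[-0.3696]  nu=[0.4026]  x^+=[-1.2153]  P^+=[0.0659]
step 3: x^-=[-1.2153]  P^-=[0.3659]  H_jac=[-2.4306]  S=[2.5414]  K=[-0.3499]  nu=[0.4630]  x^+=[-1.3773]  P^+=[0.0547]

H_jac[0,0] = -2.4306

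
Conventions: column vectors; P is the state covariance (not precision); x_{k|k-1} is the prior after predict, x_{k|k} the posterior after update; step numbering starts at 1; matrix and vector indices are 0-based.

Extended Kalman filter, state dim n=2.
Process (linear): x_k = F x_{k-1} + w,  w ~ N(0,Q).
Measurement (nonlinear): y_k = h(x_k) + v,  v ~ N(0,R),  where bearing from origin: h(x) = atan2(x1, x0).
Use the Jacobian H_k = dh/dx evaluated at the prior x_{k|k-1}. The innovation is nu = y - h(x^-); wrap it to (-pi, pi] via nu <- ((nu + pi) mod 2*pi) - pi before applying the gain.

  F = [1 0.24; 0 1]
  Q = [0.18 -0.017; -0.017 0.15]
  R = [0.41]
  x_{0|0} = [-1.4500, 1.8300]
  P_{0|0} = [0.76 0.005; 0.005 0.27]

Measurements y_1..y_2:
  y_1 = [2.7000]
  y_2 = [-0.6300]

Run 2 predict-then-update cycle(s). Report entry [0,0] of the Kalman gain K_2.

step 1: x^-=[-1.0108, 1.8300]  P^-=[0.9580 0.0528; 0.0528 0.4200]  H_jac=[-0.4187 -0.2313]  S=[0.6106]  K=[-0.6769; -0.1953]  nu=[0.6246]  x^+=[-1.4335, 1.7080]  P^+=[0.6782 -0.0279; -0.0279 0.3967]
step 2: x^-=[-1.0236, 1.7080]  P^-=[0.8677 0.0503; 0.0503 0.5467]  H_jac=[-0.4308 -0.2581]  S=[0.6186]  K=[-0.6252; -0.2632]  nu=[-2.7407]  x^+=[0.6898, 2.4293]  P^+=[0.6259 -0.0515; -0.0515 0.5039]

K[0,0] = -0.6252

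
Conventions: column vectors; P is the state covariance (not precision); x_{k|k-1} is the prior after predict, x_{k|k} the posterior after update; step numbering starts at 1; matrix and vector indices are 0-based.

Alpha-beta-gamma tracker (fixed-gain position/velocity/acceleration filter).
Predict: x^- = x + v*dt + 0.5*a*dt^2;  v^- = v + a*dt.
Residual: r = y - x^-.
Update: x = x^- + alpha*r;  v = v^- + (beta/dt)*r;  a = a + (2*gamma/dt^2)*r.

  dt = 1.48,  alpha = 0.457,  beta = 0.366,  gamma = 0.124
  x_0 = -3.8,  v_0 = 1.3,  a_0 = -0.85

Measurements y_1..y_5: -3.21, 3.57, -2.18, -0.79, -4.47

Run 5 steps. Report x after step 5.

step 1: x_pred=-2.8069  r=-0.4031  x^+=-2.9911  v^+=-0.0577  a^+=-0.8956
step 2: x_pred=-4.0574  r=7.6274  x^+=-0.5717  v^+=0.5030  a^+=-0.0321
step 3: x_pred=0.1377  r=-2.3177  x^+=-0.9215  v^+=-0.1176  a^+=-0.2945
step 4: x_pred=-1.4180  r=0.6280  x^+=-1.1310  v^+=-0.3981  a^+=-0.2234
step 5: x_pred=-1.9648  r=-2.5052  x^+=-3.1097  v^+=-1.3482  a^+=-0.5070

x_post = -3.1097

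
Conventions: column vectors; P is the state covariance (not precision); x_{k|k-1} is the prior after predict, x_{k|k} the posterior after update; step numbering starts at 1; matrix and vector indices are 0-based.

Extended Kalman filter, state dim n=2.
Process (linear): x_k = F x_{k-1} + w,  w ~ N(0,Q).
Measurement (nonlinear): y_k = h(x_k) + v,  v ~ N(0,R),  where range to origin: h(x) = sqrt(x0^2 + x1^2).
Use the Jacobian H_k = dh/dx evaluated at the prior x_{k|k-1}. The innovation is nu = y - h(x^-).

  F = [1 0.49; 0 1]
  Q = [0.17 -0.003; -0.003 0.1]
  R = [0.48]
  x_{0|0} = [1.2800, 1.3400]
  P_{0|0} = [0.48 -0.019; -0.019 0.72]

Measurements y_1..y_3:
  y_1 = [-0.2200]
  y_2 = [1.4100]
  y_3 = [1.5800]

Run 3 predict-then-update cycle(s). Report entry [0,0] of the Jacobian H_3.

step 1: x^-=[1.9366, 1.3400]  P^-=[0.8043 0.3308; 0.3308 0.8200]  H_jac=[0.8223 0.5690]  S=[1.5989]  K=[0.5314; 0.4619]  nu=[-2.5750]  x^+=[0.5684, 0.1505]  P^+=[0.3528 -0.0617; -0.0617 0.4788]
step 2: x^-=[0.6421, 0.1505]  P^-=[0.5774 0.1700; 0.1700 0.5788]  H_jac=[0.9736 0.2282]  S=[1.1329]  K=[0.5304; 0.2626]  nu=[0.7505]  x^+=[1.0402, 0.3476]  P^+=[0.2586 0.0121; 0.0121 0.5007]
step 3: x^-=[1.2105, 0.3476]  P^-=[0.5607 0.2545; 0.2545 0.6007]  H_jac=[0.9612 0.2760]  S=[1.1788]  K=[0.5168; 0.3481]  nu=[0.3206]  x^+=[1.3762, 0.4592]  P^+=[0.2459 0.0424; 0.0424 0.4578]

H_jac[0,0] = 0.9612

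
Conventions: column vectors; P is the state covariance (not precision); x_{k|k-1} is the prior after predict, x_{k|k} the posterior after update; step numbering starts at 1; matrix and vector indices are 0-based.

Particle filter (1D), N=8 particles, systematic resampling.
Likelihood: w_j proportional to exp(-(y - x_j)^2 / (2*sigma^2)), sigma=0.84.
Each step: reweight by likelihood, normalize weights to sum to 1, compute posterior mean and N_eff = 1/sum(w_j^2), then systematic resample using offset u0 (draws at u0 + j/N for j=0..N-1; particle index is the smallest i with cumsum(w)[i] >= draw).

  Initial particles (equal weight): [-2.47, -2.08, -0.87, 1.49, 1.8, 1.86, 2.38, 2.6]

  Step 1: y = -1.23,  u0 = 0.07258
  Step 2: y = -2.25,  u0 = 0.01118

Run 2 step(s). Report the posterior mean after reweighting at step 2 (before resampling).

step 1: w=[0.1812, 0.3229, 0.4915, 0.0028, 0.0008, 0.0006, 0.0001, 0.0000]  mean=-1.5399  Neff=2.6405  idx=[0, 1, 1, 1, 2, 2, 2, 2]
step 2: w=[0.1955, 0.1982, 0.1982, 0.1982, 0.0525, 0.0525, 0.0525, 0.0525]  mean=-1.9023  Neff=5.9849  idx=[0, 0, 1, 1, 2, 3, 3, 5]

post_mean = -1.9023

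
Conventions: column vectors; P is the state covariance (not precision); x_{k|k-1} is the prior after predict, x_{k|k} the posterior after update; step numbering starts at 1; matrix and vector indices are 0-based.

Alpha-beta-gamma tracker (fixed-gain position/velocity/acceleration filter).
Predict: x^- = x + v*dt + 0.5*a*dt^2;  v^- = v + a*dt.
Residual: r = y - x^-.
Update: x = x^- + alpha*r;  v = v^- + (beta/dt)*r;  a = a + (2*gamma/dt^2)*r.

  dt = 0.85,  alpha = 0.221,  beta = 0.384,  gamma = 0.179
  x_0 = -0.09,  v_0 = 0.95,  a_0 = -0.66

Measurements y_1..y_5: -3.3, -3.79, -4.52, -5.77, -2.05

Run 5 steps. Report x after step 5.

x_post = -11.2380

step 1: x_pred=0.4791  r=-3.7791  x^+=-0.3561  v^+=-1.3183  a^+=-2.5325
step 2: x_pred=-2.3915  r=-1.3985  x^+=-2.7006  v^+=-4.1027  a^+=-3.2255
step 3: x_pred=-7.3531  r=2.8331  x^+=-6.7270  v^+=-5.5645  a^+=-1.8217
step 4: x_pred=-12.1149  r=6.3449  x^+=-10.7127  v^+=-4.2466  a^+=1.3222
step 5: x_pred=-13.8446  r=11.7946  x^+=-11.2380  v^+=2.2057  a^+=7.1664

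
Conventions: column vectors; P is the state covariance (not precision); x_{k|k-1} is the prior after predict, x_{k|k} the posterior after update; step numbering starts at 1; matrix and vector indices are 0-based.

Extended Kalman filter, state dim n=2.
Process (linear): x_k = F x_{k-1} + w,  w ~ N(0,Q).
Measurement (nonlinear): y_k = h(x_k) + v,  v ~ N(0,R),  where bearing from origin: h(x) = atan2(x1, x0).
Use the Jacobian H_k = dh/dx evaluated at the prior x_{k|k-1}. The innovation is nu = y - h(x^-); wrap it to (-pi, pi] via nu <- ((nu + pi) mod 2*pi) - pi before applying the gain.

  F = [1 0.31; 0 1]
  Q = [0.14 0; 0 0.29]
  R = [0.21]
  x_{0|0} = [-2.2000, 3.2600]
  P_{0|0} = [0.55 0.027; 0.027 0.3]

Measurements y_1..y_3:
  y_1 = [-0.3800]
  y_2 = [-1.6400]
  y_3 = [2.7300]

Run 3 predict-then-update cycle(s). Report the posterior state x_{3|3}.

step 1: x^-=[-1.1894, 3.2600]  P^-=[0.7356 0.1200; 0.1200 0.5900]  H_jac=[-0.2707 -0.0988]  S=[0.2761]  K=[-0.7642; -0.3287]  nu=[-2.3006]  x^+=[0.5688, 4.0163]  P^+=[0.5743 0.0506; 0.0506 0.5602]
step 2: x^-=[1.8138, 4.0163]  P^-=[0.7996 0.2243; 0.2243 0.8502]  H_jac=[-0.2068 0.0934]  S=[0.2429]  K=[-0.5944; 0.1359]  nu=[-2.7866]  x^+=[3.4702, 3.6376]  P^+=[0.7137 0.2439; 0.2439 0.8457]
step 3: x^-=[4.5978, 3.6376]  P^-=[1.0862 0.5061; 0.5061 1.1357]  H_jac=[-0.1058 0.1338]  S=[0.2282]  K=[-0.2071; 0.4311]  nu=[2.0607]  x^+=[4.1710, 4.5259]  P^+=[1.0764 0.5265; 0.5265 1.0933]

x_post = [4.1710, 4.5259]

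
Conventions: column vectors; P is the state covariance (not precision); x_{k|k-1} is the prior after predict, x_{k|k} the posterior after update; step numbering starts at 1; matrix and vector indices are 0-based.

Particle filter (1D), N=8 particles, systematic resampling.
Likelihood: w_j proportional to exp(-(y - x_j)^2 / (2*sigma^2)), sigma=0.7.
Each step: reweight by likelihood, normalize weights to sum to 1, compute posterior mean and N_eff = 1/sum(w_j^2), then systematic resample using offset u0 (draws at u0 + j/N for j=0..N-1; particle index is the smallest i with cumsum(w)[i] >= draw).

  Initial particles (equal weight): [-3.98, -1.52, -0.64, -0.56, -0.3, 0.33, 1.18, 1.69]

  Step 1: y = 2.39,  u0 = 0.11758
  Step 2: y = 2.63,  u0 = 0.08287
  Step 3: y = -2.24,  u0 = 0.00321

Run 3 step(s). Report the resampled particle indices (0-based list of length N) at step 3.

resampled_idx = [0, 0, 0, 0, 0, 0, 0, 1]

step 1: w=[0.0000, 0.0000, 0.0001, 0.0002, 0.0007, 0.0156, 0.2656, 0.7178]  mean=1.5313  Neff=1.7065  idx=[6, 6, 7, 7, 7, 7, 7, 7]
step 2: w=[0.0438, 0.0438, 0.1521, 0.1521, 0.1521, 0.1521, 0.1521, 0.1521]  mean=1.6453  Neff=7.0143  idx=[1, 2, 3, 4, 5, 6, 6, 7]
step 3: w=[0.8675, 0.0189, 0.0189, 0.0189, 0.0189, 0.0189, 0.0189, 0.0189]  mean=1.2476  Neff=1.3244  idx=[0, 0, 0, 0, 0, 0, 0, 1]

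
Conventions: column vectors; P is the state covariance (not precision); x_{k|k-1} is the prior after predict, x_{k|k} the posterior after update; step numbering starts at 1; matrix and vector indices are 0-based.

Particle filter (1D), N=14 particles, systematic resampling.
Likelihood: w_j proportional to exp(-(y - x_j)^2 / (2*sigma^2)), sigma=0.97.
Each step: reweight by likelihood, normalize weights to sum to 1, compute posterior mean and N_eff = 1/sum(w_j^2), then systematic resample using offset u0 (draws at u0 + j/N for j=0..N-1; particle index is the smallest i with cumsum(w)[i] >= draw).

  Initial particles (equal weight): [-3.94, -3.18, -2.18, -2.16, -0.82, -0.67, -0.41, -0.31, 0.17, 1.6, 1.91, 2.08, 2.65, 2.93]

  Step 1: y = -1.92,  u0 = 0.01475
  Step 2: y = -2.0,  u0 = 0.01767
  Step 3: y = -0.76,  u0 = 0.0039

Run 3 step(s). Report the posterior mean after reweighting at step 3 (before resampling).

post_mean = -1.6928

step 1: w=[0.0280, 0.1051, 0.2358, 0.2371, 0.1285, 0.1066, 0.0728, 0.0617, 0.0240, 0.0003, 0.0001, 0.0000, 0.0000, 0.0000]  mean=-1.6915  Neff=6.2033  idx=[0, 1, 2, 2, 2, 3, 3, 3, 3, 4, 4, 5, 6, 7]
step 2: w=[0.0145, 0.0511, 0.1053, 0.1053, 0.1053, 0.1057, 0.1057, 0.1057, 0.1057, 0.0511, 0.0511, 0.0419, 0.0280, 0.0235]  mean=-1.9525  Neff=11.2215  idx=[1, 2, 2, 3, 4, 4, 5, 6, 6, 7, 8, 8, 10, 11]
step 3: w=[0.0076, 0.0584, 0.0584, 0.0584, 0.0584, 0.0584, 0.0601, 0.0601, 0.0601, 0.0601, 0.0601, 0.0601, 0.1701, 0.1697]  mean=-1.6928  Neff=10.3617  idx=[0, 2, 3, 4, 5, 7, 8, 9, 10, 11, 12, 12, 13, 13]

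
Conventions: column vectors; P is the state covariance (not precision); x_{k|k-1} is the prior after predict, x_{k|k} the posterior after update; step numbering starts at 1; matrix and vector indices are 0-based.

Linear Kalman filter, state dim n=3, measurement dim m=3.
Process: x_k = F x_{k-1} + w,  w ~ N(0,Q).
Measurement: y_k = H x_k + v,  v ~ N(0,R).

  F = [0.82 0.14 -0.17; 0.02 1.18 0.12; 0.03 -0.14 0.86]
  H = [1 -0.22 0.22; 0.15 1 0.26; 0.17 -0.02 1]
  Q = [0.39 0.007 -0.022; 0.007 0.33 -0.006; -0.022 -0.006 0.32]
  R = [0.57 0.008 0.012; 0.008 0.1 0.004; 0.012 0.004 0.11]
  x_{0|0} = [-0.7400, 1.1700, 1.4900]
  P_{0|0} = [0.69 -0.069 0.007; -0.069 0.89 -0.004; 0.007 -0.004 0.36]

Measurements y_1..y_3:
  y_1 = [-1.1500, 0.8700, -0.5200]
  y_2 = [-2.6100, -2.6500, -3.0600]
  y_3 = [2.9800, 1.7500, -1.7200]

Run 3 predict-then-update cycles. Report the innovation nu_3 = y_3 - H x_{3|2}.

step 1: x^-=[-0.6963, 1.5446, 1.0954]  P^-=[0.8642 0.0924 -0.0631; 0.0924 1.5703 -0.1216; -0.0631 -0.1216 0.6062]  S=[1.4829 -0.1221 0.2557; -0.1221 1.6904 0.0345; 0.2557 0.0345 0.7246]  K=[0.5913 0.1665 -0.1035; -0.0777 0.9171 -0.2057; -0.0826 -0.0077 0.8547]  nu=[-0.3549, -0.8550, -1.4661]  x^+=[-0.8967, 1.0896, -0.1218]  P^+=[0.3477 -0.0148 -0.0630; -0.0148 0.0965 -0.0154; -0.0630 -0.0154 0.1034]
step 2: x^-=[-0.5621, 1.2532, -0.2842]  P^-=[0.6436 0.0090 -0.0752; 0.0090 0.4606 -0.0283; -0.0752 -0.0283 0.3993]  S=[1.2209 0.0081 0.1391; 0.0081 0.5842 0.0738; 0.1391 0.0738 0.5036]  K=[0.5222 0.1525 -0.0990; -0.0666 0.8006 -0.1703; -0.0743 0.0116 0.7875]  nu=[-1.7097, -3.7450, -2.6552]  x^+=[-1.7631, -1.1789, -2.2913]  P^+=[0.3074 -0.0124 -0.0565; -0.0124 0.0840 -0.0125; -0.0565 -0.0125 0.0951]
step 3: x^-=[-1.2212, -1.7013, -1.8584]  P^-=[0.6146 0.0089 -0.0700; 0.0089 0.4440 -0.0240; -0.0700 -0.0240 0.3925]  S=[1.1927 0.0091 0.1370; 0.0091 0.5691 0.0769; 0.1370 0.0769 0.4975]  K=[0.5105 0.1502 -0.0949; -0.0657 0.7953 -0.1678; -0.0720 0.0140 0.7836]  nu=[4.2358, 4.1177, 0.3120]  x^+=[1.5302, 1.2429, -1.8611]  P^+=[0.3005 -0.0120 -0.0550; -0.0120 0.0833 -0.0124; -0.0550 -0.0124 0.0945]

innov = [4.2358, 4.1177, 0.3120]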